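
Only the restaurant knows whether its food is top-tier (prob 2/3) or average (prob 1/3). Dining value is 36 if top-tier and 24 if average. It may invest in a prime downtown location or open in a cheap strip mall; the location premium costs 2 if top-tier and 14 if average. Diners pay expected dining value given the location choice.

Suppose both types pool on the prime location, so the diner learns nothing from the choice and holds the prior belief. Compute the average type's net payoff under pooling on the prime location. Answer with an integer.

Pooled price premium = 2/3·36 + 1/3·24 = 32.
average pays cost 14 for the prime location, so net payoff = 32 − 14 = 18.

18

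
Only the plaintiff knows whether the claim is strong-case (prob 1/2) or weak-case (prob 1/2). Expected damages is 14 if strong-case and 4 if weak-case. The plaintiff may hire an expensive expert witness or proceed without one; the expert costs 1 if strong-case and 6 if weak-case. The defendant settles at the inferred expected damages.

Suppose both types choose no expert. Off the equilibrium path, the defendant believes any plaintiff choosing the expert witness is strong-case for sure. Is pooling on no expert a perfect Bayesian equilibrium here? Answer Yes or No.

No

On path, the defendant holds the prior and pays 1/2·14 + 1/2·4 = 9. Off path (the expert witness), believing strong-case, it pays 14.
strong-case: no expert nets 9; the expert witness nets 14 − 1 = 13. strong-case would deviate.
weak-case: no expert nets 9; the expert witness nets 14 − 6 = 8. weak-case stays.
A type deviates, so pooling fails.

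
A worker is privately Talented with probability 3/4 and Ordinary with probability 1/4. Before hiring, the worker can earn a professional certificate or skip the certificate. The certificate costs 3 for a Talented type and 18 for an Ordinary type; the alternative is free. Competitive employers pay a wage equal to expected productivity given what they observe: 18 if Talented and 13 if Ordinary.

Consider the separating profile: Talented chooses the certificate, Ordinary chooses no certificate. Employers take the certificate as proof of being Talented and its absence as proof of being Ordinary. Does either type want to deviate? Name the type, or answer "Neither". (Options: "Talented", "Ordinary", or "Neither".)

The certificate pays 18; no certificate pays 13.
Talented: assigned the certificate, nets 18 − 3 = 15; deviating to no certificate nets 13.
Ordinary: assigned no certificate, nets 13; deviating to the certificate nets 18 − 18 = 0.
Both types strictly prefer their assigned action; no profitable deviation.

Neither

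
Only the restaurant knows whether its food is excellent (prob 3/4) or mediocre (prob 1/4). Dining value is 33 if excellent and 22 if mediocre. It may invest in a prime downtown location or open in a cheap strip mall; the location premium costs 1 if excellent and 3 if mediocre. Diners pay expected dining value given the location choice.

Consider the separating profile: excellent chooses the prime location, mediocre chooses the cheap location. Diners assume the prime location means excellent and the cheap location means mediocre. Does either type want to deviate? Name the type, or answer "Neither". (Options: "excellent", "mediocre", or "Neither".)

The prime location pays 33; the cheap location pays 22.
excellent: assigned the prime location, nets 33 − 1 = 32; deviating to the cheap location nets 22.
mediocre: assigned the cheap location, nets 22; deviating to the prime location nets 33 − 3 = 30.
The mediocre type gains 8 by deviating.

mediocre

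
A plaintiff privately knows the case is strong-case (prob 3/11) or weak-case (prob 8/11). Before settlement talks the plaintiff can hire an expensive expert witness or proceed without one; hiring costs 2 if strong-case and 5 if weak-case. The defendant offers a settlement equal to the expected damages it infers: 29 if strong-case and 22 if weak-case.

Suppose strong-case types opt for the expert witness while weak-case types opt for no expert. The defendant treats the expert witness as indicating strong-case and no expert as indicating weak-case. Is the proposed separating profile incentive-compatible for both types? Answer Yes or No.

No

Under these beliefs, the expert witness earns settlement 29 and no expert earns settlement 22.
strong-case: the expert witness nets 29 − 2 = 27; no expert nets 22. strong-case prefers the expert witness.
weak-case: the expert witness nets 29 − 5 = 24; no expert nets 22. weak-case would deviate to the expert witness.
weak-case has a profitable deviation, so the profile is not an equilibrium.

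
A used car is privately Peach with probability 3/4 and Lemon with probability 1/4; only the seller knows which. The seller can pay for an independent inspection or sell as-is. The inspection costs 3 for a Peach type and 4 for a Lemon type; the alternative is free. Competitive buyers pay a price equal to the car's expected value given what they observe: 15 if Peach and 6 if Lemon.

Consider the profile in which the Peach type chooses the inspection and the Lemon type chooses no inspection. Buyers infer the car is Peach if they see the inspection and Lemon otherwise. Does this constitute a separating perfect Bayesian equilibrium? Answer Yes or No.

Under these beliefs, the inspection earns price 15 and no inspection earns price 6.
Peach: the inspection nets 15 − 3 = 12; no inspection nets 6. Peach prefers the inspection.
Lemon: the inspection nets 15 − 4 = 11; no inspection nets 6. Lemon would deviate to the inspection.
Lemon has a profitable deviation, so the profile is not an equilibrium.

No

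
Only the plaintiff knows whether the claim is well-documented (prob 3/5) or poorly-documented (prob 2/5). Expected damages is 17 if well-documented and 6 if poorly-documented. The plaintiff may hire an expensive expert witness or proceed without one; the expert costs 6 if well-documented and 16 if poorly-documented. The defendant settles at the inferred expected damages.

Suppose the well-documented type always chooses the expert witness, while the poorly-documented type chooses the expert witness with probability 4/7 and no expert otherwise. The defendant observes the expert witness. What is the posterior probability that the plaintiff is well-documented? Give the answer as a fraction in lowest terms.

21/29

P(the expert witness) = (3/5)·1 + (2/5)·(4/7) = 29/35.
By Bayes' rule, P(well-documented | the expert witness) = (3/5) / (29/35) = 21/29.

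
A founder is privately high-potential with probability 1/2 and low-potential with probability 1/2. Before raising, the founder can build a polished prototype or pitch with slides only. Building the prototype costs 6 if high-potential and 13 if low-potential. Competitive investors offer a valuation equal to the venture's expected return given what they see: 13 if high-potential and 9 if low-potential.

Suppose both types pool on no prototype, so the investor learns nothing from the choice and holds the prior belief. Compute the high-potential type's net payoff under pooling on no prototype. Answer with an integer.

Pooled valuation = 1/2·13 + 1/2·9 = 11.
high-potential pays no cost for no prototype, so net payoff = 11.

11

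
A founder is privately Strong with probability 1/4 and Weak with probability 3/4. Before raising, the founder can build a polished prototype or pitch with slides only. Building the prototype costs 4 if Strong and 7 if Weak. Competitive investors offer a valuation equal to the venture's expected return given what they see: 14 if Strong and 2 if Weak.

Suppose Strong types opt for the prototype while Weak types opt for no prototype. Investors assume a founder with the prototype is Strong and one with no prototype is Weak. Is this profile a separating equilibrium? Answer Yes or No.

Under these beliefs, the prototype earns valuation 14 and no prototype earns valuation 2.
Strong: the prototype nets 14 − 4 = 10; no prototype nets 2. Strong prefers the prototype.
Weak: the prototype nets 14 − 7 = 7; no prototype nets 2. Weak would deviate to the prototype.
Weak has a profitable deviation, so the profile is not an equilibrium.

No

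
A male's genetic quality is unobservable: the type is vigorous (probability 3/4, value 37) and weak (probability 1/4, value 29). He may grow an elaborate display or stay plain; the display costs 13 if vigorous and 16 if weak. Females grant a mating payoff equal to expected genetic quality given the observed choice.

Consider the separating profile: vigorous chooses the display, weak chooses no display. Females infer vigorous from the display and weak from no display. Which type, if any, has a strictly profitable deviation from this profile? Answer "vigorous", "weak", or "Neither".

The display pays 37; no display pays 29.
vigorous: assigned the display, nets 37 − 13 = 24; deviating to no display nets 29.
weak: assigned no display, nets 29; deviating to the display nets 37 − 16 = 21.
The vigorous type gains 5 by deviating.

vigorous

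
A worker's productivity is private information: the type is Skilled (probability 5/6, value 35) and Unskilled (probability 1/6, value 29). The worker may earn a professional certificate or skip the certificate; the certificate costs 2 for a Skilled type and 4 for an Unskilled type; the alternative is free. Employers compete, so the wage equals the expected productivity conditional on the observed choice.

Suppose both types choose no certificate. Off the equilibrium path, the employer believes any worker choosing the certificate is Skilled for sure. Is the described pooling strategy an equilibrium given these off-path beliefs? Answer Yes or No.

On path, the employer holds the prior and pays 5/6·35 + 1/6·29 = 34. Off path (the certificate), believing Skilled, it pays 35.
Skilled: no certificate nets 34; the certificate nets 35 − 2 = 33. Skilled stays.
Unskilled: no certificate nets 34; the certificate nets 35 − 4 = 31. Unskilled stays.
No type deviates, so pooling is sustained.

Yes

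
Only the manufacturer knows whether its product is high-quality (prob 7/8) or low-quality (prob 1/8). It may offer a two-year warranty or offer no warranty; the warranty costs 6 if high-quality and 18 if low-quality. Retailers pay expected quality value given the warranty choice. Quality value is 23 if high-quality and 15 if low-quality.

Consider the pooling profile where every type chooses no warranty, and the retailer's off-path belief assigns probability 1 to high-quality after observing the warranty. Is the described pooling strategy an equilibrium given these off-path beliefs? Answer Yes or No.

On path, the retailer holds the prior and pays 7/8·23 + 1/8·15 = 22. Off path (the warranty), believing high-quality, it pays 23.
high-quality: no warranty nets 22; the warranty nets 23 − 6 = 17. high-quality stays.
low-quality: no warranty nets 22; the warranty nets 23 − 18 = 5. low-quality stays.
No type deviates, so pooling is sustained.

Yes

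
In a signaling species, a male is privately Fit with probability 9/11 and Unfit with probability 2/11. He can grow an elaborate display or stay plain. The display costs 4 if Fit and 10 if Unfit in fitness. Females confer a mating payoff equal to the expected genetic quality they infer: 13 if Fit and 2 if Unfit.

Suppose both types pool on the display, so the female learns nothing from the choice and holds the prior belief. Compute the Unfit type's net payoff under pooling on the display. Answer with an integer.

Pooled mating payoff = 9/11·13 + 2/11·2 = 11.
Unfit pays cost 10 for the display, so net payoff = 11 − 10 = 1.

1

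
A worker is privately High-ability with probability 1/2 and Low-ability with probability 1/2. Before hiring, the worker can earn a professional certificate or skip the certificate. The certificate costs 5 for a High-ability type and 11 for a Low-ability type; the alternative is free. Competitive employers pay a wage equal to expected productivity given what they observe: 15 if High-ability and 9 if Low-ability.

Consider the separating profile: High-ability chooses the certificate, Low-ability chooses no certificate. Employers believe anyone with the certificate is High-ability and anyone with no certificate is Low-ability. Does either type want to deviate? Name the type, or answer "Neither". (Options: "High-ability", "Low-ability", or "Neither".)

The certificate pays 15; no certificate pays 9.
High-ability: assigned the certificate, nets 15 − 5 = 10; deviating to no certificate nets 9.
Low-ability: assigned no certificate, nets 9; deviating to the certificate nets 15 − 11 = 4.
Both types strictly prefer their assigned action; no profitable deviation.

Neither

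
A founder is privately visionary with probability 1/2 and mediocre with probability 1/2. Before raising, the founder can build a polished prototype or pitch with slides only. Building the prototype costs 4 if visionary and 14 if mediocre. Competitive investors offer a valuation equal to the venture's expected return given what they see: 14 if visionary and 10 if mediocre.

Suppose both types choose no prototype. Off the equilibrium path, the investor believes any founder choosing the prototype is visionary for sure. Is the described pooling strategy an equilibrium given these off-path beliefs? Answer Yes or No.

On path, the investor holds the prior and pays 1/2·14 + 1/2·10 = 12. Off path (the prototype), believing visionary, it pays 14.
visionary: no prototype nets 12; the prototype nets 14 − 4 = 10. visionary stays.
mediocre: no prototype nets 12; the prototype nets 14 − 14 = 0. mediocre stays.
No type deviates, so pooling is sustained.

Yes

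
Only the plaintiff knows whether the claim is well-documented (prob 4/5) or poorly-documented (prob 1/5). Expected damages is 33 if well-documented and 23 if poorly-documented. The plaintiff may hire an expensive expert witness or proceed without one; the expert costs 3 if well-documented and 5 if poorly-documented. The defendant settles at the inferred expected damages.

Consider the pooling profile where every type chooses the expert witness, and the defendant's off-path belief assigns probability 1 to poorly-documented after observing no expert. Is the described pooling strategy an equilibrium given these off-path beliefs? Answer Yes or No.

Yes

On path, the defendant holds the prior and pays 4/5·33 + 1/5·23 = 31. Off path (no expert), believing poorly-documented, it pays 23.
well-documented: the expert witness nets 31 − 3 = 28; no expert nets 23. well-documented stays.
poorly-documented: the expert witness nets 31 − 5 = 26; no expert nets 23. poorly-documented stays.
No type deviates, so pooling is sustained.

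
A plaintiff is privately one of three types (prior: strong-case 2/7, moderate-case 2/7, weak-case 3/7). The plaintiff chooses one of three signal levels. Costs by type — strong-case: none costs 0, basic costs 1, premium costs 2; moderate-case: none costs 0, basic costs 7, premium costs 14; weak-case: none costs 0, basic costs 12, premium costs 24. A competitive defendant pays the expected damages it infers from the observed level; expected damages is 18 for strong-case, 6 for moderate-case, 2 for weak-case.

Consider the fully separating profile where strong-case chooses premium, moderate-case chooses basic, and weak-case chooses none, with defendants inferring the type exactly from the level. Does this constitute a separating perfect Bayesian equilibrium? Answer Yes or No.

Separating settlements: premium → 18, basic → 6, none → 2.
strong-case (assigned premium): none: 2 − 0 = 2; basic: 6 − 1 = 5; premium: 18 − 2 = 16. strong-case stays.
moderate-case (assigned basic): none: 2 − 0 = 2; basic: 6 − 7 = -1; premium: 18 − 14 = 4. moderate-case prefers premium.
weak-case (assigned none): none: 2 − 0 = 2; basic: 6 − 12 = -6; premium: 18 − 24 = -6. weak-case stays.
At least one type deviates; the separating profile fails.

No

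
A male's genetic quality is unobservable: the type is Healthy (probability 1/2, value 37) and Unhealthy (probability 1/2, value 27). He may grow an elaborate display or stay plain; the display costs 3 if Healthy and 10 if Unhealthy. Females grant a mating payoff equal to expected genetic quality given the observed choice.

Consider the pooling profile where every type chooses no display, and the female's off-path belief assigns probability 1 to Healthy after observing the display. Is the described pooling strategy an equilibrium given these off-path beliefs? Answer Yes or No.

No

On path, the female holds the prior and pays 1/2·37 + 1/2·27 = 32. Off path (the display), believing Healthy, it pays 37.
Healthy: no display nets 32; the display nets 37 − 3 = 34. Healthy would deviate.
Unhealthy: no display nets 32; the display nets 37 − 10 = 27. Unhealthy stays.
A type deviates, so pooling fails.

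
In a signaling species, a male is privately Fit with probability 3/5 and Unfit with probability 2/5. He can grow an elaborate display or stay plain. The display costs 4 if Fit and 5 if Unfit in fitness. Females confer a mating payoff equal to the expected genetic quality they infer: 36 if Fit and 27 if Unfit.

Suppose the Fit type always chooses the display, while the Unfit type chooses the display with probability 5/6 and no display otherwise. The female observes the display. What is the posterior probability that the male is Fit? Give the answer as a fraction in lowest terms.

P(the display) = (3/5)·1 + (2/5)·(5/6) = 14/15.
By Bayes' rule, P(Fit | the display) = (3/5) / (14/15) = 9/14.

9/14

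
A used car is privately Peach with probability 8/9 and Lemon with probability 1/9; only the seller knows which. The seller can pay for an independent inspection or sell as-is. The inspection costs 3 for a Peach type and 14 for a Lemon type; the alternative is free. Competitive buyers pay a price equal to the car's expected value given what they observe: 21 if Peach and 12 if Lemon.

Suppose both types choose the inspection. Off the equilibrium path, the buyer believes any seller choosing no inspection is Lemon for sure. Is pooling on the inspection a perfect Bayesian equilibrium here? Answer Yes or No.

On path, the buyer holds the prior and pays 8/9·21 + 1/9·12 = 20. Off path (no inspection), believing Lemon, it pays 12.
Peach: the inspection nets 20 − 3 = 17; no inspection nets 12. Peach stays.
Lemon: the inspection nets 20 − 14 = 6; no inspection nets 12. Lemon would deviate.
A type deviates, so pooling fails.

No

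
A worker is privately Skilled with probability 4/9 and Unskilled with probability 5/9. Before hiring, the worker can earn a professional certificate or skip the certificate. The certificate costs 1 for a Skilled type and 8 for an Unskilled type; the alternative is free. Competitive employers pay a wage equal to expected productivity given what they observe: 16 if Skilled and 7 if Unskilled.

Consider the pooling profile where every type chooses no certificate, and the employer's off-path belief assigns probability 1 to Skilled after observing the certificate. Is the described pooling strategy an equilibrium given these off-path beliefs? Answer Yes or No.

On path, the employer holds the prior and pays 4/9·16 + 5/9·7 = 11. Off path (the certificate), believing Skilled, it pays 16.
Skilled: no certificate nets 11; the certificate nets 16 − 1 = 15. Skilled would deviate.
Unskilled: no certificate nets 11; the certificate nets 16 − 8 = 8. Unskilled stays.
A type deviates, so pooling fails.

No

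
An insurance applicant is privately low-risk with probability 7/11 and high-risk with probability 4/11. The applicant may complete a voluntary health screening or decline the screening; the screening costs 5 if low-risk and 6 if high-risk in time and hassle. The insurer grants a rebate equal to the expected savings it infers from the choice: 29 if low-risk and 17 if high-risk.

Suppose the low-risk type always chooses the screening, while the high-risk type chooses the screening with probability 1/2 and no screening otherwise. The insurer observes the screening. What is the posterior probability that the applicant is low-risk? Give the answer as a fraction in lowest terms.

P(the screening) = (7/11)·1 + (4/11)·(1/2) = 9/11.
By Bayes' rule, P(low-risk | the screening) = (7/11) / (9/11) = 7/9.

7/9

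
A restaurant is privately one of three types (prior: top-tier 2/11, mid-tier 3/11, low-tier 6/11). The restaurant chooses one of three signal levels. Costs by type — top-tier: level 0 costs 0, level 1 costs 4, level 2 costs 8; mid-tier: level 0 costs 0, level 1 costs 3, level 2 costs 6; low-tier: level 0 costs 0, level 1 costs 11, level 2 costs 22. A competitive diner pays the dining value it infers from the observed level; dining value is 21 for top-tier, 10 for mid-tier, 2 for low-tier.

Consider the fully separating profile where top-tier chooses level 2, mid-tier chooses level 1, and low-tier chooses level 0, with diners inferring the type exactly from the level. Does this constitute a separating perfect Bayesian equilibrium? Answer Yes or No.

No

Separating price premiums: level 2 → 21, level 1 → 10, level 0 → 2.
top-tier (assigned level 2): level 0: 2 − 0 = 2; level 1: 10 − 4 = 6; level 2: 21 − 8 = 13. top-tier stays.
mid-tier (assigned level 1): level 0: 2 − 0 = 2; level 1: 10 − 3 = 7; level 2: 21 − 6 = 15. mid-tier prefers level 2.
low-tier (assigned level 0): level 0: 2 − 0 = 2; level 1: 10 − 11 = -1; level 2: 21 − 22 = -1. low-tier stays.
At least one type deviates; the separating profile fails.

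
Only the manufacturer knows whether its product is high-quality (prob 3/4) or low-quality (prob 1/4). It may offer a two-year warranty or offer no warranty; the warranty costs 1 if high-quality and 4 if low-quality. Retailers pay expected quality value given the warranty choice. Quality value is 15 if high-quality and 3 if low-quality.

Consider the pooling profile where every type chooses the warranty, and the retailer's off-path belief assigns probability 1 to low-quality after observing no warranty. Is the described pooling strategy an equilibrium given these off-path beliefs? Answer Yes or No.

Yes

On path, the retailer holds the prior and pays 3/4·15 + 1/4·3 = 12. Off path (no warranty), believing low-quality, it pays 3.
high-quality: the warranty nets 12 − 1 = 11; no warranty nets 3. high-quality stays.
low-quality: the warranty nets 12 − 4 = 8; no warranty nets 3. low-quality stays.
No type deviates, so pooling is sustained.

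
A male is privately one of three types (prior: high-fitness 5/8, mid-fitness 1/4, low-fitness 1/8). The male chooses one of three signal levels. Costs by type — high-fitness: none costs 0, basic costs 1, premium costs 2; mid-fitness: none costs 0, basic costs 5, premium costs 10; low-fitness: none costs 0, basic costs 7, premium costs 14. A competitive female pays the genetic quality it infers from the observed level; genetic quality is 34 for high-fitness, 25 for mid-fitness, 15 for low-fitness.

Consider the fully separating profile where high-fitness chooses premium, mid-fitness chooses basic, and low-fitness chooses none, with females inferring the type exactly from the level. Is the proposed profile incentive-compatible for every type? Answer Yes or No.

Separating mating payoffs: premium → 34, basic → 25, none → 15.
high-fitness (assigned premium): none: 15 − 0 = 15; basic: 25 − 1 = 24; premium: 34 − 2 = 32. high-fitness stays.
mid-fitness (assigned basic): none: 15 − 0 = 15; basic: 25 − 5 = 20; premium: 34 − 10 = 24. mid-fitness prefers premium.
low-fitness (assigned none): none: 15 − 0 = 15; basic: 25 − 7 = 18; premium: 34 − 14 = 20. low-fitness prefers premium.
At least one type deviates; the separating profile fails.

No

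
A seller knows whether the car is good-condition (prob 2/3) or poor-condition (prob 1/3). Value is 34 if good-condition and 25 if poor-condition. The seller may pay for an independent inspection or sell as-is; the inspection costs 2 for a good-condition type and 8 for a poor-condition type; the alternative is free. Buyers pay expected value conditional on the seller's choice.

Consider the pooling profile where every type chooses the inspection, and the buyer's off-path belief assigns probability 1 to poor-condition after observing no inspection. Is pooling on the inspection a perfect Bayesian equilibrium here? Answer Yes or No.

No

On path, the buyer holds the prior and pays 2/3·34 + 1/3·25 = 31. Off path (no inspection), believing poor-condition, it pays 25.
good-condition: the inspection nets 31 − 2 = 29; no inspection nets 25. good-condition stays.
poor-condition: the inspection nets 31 − 8 = 23; no inspection nets 25. poor-condition would deviate.
A type deviates, so pooling fails.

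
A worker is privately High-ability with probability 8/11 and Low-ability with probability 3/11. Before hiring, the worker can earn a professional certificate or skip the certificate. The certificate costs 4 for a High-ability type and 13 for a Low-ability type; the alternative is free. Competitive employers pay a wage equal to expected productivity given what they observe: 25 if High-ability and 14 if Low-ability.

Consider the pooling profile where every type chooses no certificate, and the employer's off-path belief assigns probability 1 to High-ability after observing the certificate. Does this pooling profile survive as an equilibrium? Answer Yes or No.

On path, the employer holds the prior and pays 8/11·25 + 3/11·14 = 22. Off path (the certificate), believing High-ability, it pays 25.
High-ability: no certificate nets 22; the certificate nets 25 − 4 = 21. High-ability stays.
Low-ability: no certificate nets 22; the certificate nets 25 − 13 = 12. Low-ability stays.
No type deviates, so pooling is sustained.

Yes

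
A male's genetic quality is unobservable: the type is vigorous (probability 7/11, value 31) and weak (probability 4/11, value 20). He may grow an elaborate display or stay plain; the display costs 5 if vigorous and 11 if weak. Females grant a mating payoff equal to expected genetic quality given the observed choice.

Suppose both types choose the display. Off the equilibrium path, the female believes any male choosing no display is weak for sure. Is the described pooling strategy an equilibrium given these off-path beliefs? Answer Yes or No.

No

On path, the female holds the prior and pays 7/11·31 + 4/11·20 = 27. Off path (no display), believing weak, it pays 20.
vigorous: the display nets 27 − 5 = 22; no display nets 20. vigorous stays.
weak: the display nets 27 − 11 = 16; no display nets 20. weak would deviate.
A type deviates, so pooling fails.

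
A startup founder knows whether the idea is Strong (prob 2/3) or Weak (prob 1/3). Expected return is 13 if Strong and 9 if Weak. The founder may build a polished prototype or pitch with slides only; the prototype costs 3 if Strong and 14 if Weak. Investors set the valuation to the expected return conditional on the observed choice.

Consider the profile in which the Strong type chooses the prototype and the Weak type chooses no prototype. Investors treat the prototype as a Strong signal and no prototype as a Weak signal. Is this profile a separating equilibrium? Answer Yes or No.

Yes

Under these beliefs, the prototype earns valuation 13 and no prototype earns valuation 9.
Strong: the prototype nets 13 − 3 = 10; no prototype nets 9. Strong prefers the prototype.
Weak: the prototype nets 13 − 14 = -1; no prototype nets 9. Weak prefers no prototype.
Neither type deviates, so the separating profile is an equilibrium.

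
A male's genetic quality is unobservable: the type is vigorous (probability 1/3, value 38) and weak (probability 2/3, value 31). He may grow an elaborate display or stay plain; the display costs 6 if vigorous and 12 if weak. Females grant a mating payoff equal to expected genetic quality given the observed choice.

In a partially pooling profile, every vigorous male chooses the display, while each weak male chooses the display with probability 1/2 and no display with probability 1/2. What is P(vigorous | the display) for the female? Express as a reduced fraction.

1/2

P(the display) = (1/3)·1 + (2/3)·(1/2) = 2/3.
By Bayes' rule, P(vigorous | the display) = (1/3) / (2/3) = 1/2.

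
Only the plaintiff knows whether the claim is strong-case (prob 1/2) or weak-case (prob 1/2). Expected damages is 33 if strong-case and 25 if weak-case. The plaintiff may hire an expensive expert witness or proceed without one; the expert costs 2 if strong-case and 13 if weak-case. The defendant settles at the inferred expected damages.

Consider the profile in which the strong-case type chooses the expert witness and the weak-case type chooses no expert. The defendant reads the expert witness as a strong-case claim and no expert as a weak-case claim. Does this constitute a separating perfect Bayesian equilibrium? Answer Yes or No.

Under these beliefs, the expert witness earns settlement 33 and no expert earns settlement 25.
strong-case: the expert witness nets 33 − 2 = 31; no expert nets 25. strong-case prefers the expert witness.
weak-case: the expert witness nets 33 − 13 = 20; no expert nets 25. weak-case prefers no expert.
Neither type deviates, so the separating profile is an equilibrium.

Yes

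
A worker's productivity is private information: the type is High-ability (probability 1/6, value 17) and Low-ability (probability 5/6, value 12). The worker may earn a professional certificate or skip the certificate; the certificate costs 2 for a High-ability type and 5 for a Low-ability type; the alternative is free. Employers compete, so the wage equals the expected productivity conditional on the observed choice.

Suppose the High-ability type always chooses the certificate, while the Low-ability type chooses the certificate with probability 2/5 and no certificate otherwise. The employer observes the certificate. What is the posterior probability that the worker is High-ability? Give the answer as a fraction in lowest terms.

P(the certificate) = (1/6)·1 + (5/6)·(2/5) = 1/2.
By Bayes' rule, P(High-ability | the certificate) = (1/6) / (1/2) = 1/3.

1/3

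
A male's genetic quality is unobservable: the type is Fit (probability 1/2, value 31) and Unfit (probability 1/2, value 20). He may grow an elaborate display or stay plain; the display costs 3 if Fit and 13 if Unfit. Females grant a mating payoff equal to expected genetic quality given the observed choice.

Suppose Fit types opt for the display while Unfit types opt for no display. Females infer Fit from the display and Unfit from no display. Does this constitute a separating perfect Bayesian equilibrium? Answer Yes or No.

Yes

Under these beliefs, the display earns mating payoff 31 and no display earns mating payoff 20.
Fit: the display nets 31 − 3 = 28; no display nets 20. Fit prefers the display.
Unfit: the display nets 31 − 13 = 18; no display nets 20. Unfit prefers no display.
Neither type deviates, so the separating profile is an equilibrium.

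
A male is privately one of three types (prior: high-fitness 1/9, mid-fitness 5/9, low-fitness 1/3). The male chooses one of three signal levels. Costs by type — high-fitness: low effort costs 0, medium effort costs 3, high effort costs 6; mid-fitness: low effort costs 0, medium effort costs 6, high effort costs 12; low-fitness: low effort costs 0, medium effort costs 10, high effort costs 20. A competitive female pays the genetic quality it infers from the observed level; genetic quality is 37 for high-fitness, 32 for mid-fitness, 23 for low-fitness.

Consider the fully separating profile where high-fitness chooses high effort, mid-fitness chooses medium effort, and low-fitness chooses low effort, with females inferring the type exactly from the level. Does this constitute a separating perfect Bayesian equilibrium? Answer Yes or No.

Yes

Separating mating payoffs: high effort → 37, medium effort → 32, low effort → 23.
high-fitness (assigned high effort): low effort: 23 − 0 = 23; medium effort: 32 − 3 = 29; high effort: 37 − 6 = 31. high-fitness stays.
mid-fitness (assigned medium effort): low effort: 23 − 0 = 23; medium effort: 32 − 6 = 26; high effort: 37 − 12 = 25. mid-fitness stays.
low-fitness (assigned low effort): low effort: 23 − 0 = 23; medium effort: 32 − 10 = 22; high effort: 37 − 20 = 17. low-fitness stays.
Every type prefers its assigned level; separation holds.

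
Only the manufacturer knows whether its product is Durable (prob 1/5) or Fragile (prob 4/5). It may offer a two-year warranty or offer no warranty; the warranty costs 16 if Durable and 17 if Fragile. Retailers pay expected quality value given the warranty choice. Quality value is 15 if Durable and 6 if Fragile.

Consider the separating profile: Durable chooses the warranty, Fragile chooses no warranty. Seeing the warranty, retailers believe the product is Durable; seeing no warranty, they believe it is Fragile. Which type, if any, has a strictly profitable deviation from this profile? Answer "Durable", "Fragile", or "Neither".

The warranty pays 15; no warranty pays 6.
Durable: assigned the warranty, nets 15 − 16 = -1; deviating to no warranty nets 6.
Fragile: assigned no warranty, nets 6; deviating to the warranty nets 15 − 17 = -2.
The Durable type gains 7 by deviating.

Durable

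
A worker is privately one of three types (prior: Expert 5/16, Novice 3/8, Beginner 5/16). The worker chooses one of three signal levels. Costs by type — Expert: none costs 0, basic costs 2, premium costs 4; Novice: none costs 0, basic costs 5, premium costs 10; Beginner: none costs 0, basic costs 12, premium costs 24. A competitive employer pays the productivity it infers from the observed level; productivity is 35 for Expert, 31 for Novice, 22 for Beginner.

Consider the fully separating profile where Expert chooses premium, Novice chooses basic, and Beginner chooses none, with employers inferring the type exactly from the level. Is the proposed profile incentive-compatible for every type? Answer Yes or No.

Yes

Separating wages: premium → 35, basic → 31, none → 22.
Expert (assigned premium): none: 22 − 0 = 22; basic: 31 − 2 = 29; premium: 35 − 4 = 31. Expert stays.
Novice (assigned basic): none: 22 − 0 = 22; basic: 31 − 5 = 26; premium: 35 − 10 = 25. Novice stays.
Beginner (assigned none): none: 22 − 0 = 22; basic: 31 − 12 = 19; premium: 35 − 24 = 11. Beginner stays.
Every type prefers its assigned level; separation holds.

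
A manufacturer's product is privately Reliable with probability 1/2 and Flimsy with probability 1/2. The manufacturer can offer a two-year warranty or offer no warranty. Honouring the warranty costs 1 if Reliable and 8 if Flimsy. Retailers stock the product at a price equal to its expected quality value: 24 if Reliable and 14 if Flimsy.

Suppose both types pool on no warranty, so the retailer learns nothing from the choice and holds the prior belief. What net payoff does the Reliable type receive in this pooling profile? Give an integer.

19

Pooled price = 1/2·24 + 1/2·14 = 19.
Reliable pays no cost for no warranty, so net payoff = 19.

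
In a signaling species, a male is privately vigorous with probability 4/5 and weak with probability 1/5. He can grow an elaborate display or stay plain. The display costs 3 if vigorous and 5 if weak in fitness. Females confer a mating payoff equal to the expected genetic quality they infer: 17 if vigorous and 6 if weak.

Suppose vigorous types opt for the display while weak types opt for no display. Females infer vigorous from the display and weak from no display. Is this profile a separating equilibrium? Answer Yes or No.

Under these beliefs, the display earns mating payoff 17 and no display earns mating payoff 6.
vigorous: the display nets 17 − 3 = 14; no display nets 6. vigorous prefers the display.
weak: the display nets 17 − 5 = 12; no display nets 6. weak would deviate to the display.
weak has a profitable deviation, so the profile is not an equilibrium.

No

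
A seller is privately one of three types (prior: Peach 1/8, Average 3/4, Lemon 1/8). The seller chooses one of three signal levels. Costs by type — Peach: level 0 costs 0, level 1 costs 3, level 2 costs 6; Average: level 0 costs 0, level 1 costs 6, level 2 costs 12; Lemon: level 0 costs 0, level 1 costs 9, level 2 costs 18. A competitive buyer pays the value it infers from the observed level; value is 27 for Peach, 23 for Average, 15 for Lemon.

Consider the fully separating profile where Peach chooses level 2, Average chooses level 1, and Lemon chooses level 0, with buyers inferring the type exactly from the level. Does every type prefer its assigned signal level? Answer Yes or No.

Yes

Separating prices: level 2 → 27, level 1 → 23, level 0 → 15.
Peach (assigned level 2): level 0: 15 − 0 = 15; level 1: 23 − 3 = 20; level 2: 27 − 6 = 21. Peach stays.
Average (assigned level 1): level 0: 15 − 0 = 15; level 1: 23 − 6 = 17; level 2: 27 − 12 = 15. Average stays.
Lemon (assigned level 0): level 0: 15 − 0 = 15; level 1: 23 − 9 = 14; level 2: 27 − 18 = 9. Lemon stays.
Every type prefers its assigned level; separation holds.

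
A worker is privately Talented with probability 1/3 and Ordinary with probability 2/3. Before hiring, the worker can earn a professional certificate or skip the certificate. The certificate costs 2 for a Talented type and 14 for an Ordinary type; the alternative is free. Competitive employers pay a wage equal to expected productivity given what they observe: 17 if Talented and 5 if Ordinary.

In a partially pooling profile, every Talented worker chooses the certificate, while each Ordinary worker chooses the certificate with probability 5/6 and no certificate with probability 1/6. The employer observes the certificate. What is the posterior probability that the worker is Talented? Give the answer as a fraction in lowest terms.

3/8

P(the certificate) = (1/3)·1 + (2/3)·(5/6) = 8/9.
By Bayes' rule, P(Talented | the certificate) = (1/3) / (8/9) = 3/8.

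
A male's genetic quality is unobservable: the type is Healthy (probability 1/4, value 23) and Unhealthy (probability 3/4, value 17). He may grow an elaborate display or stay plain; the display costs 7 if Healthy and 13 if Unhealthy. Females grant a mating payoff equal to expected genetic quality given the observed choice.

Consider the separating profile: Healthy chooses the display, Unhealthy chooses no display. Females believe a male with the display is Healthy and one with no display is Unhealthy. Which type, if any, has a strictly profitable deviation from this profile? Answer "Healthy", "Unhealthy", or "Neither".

Healthy

The display pays 23; no display pays 17.
Healthy: assigned the display, nets 23 − 7 = 16; deviating to no display nets 17.
Unhealthy: assigned no display, nets 17; deviating to the display nets 23 − 13 = 10.
The Healthy type gains 1 by deviating.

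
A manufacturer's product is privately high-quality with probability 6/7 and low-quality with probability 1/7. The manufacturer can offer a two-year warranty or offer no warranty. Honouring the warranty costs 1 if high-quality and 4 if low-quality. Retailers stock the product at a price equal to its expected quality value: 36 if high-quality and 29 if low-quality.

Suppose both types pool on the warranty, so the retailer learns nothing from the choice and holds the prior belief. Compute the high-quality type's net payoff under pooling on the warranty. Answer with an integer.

34

Pooled price = 6/7·36 + 1/7·29 = 35.
high-quality pays cost 1 for the warranty, so net payoff = 35 − 1 = 34.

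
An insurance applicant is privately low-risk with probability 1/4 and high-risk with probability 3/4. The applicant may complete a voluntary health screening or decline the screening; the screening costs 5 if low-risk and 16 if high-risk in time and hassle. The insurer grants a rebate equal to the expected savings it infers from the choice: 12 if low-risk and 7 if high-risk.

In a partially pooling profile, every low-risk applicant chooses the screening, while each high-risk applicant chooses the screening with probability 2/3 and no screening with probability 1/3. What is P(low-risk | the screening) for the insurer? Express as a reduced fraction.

P(the screening) = (1/4)·1 + (3/4)·(2/3) = 3/4.
By Bayes' rule, P(low-risk | the screening) = (1/4) / (3/4) = 1/3.

1/3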